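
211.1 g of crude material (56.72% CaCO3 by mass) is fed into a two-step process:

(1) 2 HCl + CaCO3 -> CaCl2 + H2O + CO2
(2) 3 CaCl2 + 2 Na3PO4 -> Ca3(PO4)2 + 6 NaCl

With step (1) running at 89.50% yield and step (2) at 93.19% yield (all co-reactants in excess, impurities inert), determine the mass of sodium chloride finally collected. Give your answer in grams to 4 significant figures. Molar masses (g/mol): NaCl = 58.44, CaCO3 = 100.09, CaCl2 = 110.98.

116.6 g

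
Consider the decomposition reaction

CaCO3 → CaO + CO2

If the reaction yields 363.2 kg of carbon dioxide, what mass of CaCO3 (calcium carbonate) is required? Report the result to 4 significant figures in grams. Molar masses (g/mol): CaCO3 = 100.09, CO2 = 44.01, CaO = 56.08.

Convert: 363.2 kg = 363200 g.
n(CO2) = 363200 g / 44.01 g/mol = 8252.7 mol.
From the equation the CO2:CaCO3 mole ratio is 1:1, so n(CaCO3) = 8252.7 × 1/1 = 8252.7 mol.
Mass of CaCO3 = 8252.7 mol × 100.09 g/mol = 826010 g.

826000 g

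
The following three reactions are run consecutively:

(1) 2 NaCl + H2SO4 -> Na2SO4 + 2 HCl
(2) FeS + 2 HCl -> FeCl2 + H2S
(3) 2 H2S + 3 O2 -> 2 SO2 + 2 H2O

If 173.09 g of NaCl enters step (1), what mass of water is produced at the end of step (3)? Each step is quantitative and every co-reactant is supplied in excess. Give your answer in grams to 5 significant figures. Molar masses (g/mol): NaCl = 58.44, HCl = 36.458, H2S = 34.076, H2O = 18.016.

26.680 g

n(NaCl) = 173.09 / 58.44 = 2.96184 mol.
Reaction (1): NaCl→HCl ratio 2:2 ⇒ n(HCl) = 2.96184 mol.
Reaction (2): HCl→H2S ratio 2:1 ⇒ n(H2S) = 1.48092 mol.
Reaction (3): H2S→H2O ratio 2:2 ⇒ n(H2O) = 1.48092 mol.
Mass of H2O = 1.48092 × 18.016 = 26.6803 g.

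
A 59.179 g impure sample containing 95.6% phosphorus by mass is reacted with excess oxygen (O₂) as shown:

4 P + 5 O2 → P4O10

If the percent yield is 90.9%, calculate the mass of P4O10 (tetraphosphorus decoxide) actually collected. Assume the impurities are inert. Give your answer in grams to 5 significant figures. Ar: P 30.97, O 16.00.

Pure P available = 59.179 g × 0.956 = 56.5751 g.
M(P) = 30.97 g/mol.
M(P4O10) = 4(30.97) + 10(16.00) = 283.88 g/mol.
n(P) = 56.5751 g / 30.97 g/mol = 1.82677 mol.
From the equation the P:P4O10 mole ratio is 4:1, so n(P4O10) = 1.82677 × 1/4 = 0.456693 mol.
Mass of P4O10 = 0.456693 mol × 283.88 g/mol = 129.646 g.
Actual mass collected = 129.646 g × 0.909 = 117.848 g.

117.85 g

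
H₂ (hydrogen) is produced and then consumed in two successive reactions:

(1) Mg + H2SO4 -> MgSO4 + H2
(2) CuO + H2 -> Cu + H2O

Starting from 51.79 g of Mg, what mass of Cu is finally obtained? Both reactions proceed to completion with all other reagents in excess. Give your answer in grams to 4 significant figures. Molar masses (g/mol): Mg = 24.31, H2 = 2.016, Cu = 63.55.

n(Mg) = 51.790 / 24.31 = 2.1304 mol.
Step 1 gives a 1:1 ratio of Mg to H2, so n(H2) = 2.1304 mol.
In step 2 the H2:Cu ratio is 1:1, so n(Cu) = 2.1304 mol.
Mass of Cu = 2.1304 × 63.55 = 135.39 g.

135.4 g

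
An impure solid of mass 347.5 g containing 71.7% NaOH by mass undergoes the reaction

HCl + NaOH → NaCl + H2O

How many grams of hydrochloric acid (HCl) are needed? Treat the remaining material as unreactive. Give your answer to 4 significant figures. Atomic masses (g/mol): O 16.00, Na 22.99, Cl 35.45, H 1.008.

227.1 g

Mass of pure NaOH = 347.5 g × 0.717 = 249.16 g.
M(NaOH) = 22.99 + 16.00 + 1.008 = 39.998 g/mol.
M(HCl) = 1.008 + 35.45 = 36.458 g/mol.
n(NaOH) = 249.16 g / 39.998 g/mol = 6.2292 mol.
From the equation the NaOH:HCl mole ratio is 1:1, so n(HCl) = 6.2292 × 1/1 = 6.2292 mol.
Mass of HCl = 6.2292 mol × 36.458 g/mol = 227.11 g.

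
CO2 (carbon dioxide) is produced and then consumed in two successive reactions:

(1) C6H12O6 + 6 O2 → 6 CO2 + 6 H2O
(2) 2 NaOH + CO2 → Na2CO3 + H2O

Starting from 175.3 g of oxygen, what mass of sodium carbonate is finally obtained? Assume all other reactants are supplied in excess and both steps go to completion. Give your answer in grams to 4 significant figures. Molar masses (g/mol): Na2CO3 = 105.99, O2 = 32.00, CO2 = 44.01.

580.6 g

n(O2) = 175.30 / 32.00 = 5.4781 mol.
Step 1 gives a 6:6 ratio of O2 to CO2, so n(CO2) = 5.4781 mol.
In step 2 the CO2:Na2CO3 ratio is 1:1, so n(Na2CO3) = 5.4781 mol.
Mass of Na2CO3 = 5.4781 × 105.99 = 580.63 g.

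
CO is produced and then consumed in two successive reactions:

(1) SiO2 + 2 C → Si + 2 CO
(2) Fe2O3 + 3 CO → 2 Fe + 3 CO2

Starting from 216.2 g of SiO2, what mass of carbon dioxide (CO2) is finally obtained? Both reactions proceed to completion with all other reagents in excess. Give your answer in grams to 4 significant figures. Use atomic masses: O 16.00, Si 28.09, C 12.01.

316.7 g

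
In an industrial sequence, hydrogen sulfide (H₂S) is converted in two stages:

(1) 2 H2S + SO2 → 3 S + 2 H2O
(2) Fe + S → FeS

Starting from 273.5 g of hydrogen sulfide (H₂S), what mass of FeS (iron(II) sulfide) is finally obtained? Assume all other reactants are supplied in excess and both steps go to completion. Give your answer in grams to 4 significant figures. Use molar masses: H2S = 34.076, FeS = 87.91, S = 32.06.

n(H2S) = 273.50 / 34.076 = 8.0262 mol.
Step 1 gives a 2:3 ratio of H2S to S, so n(S) = 12.039 mol.
In step 2 the S:FeS ratio is 1:1, so n(FeS) = 12.039 mol.
Mass of FeS = 12.039 × 87.91 = 1058.4 g.

1058 g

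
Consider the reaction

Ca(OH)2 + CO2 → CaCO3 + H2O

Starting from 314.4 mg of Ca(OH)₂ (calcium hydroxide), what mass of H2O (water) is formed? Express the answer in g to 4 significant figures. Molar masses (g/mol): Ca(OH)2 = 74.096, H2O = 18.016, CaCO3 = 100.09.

0.07644 g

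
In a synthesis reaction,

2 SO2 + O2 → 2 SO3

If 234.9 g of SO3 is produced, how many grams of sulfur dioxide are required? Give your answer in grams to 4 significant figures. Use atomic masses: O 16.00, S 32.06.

188.0 g

M(SO3) = 32.06 + 3(16.00) = 80.06 g/mol.
M(SO2) = 32.06 + 2(16.00) = 64.06 g/mol.
n(SO3) = 234.90 g / 80.06 g/mol = 2.9340 mol.
From the equation the SO3:SO2 mole ratio is 2:2, so n(SO2) = 2.9340 × 2/2 = 2.9340 mol.
Mass of SO2 = 2.9340 mol × 64.06 g/mol = 187.96 g.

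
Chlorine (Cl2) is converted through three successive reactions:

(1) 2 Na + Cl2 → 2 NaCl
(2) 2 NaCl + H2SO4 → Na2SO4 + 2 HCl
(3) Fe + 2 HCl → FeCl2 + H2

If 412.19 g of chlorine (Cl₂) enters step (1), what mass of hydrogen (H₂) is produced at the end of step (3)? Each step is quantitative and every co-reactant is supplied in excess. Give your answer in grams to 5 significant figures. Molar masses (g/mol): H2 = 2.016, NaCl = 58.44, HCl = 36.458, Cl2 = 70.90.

n(Cl2) = 412.19 / 70.90 = 5.81368 mol.
Reaction (1): Cl2→NaCl ratio 1:2 ⇒ n(NaCl) = 11.6274 mol.
Reaction (2): NaCl→HCl ratio 2:2 ⇒ n(HCl) = 11.6274 mol.
Reaction (3): HCl→H2 ratio 2:1 ⇒ n(H2) = 5.81368 mol.
Mass of H2 = 5.81368 × 2.016 = 11.7204 g.

11.720 g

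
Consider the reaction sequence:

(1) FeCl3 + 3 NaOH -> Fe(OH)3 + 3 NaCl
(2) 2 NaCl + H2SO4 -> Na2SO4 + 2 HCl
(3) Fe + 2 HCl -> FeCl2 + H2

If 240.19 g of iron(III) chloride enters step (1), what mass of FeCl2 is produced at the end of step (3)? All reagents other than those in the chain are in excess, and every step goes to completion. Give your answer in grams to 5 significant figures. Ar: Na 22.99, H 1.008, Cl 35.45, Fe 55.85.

281.54 g

M(FeCl3) = 55.85 + 3(35.45) = 162.20 g/mol.
M(FeCl2) = 55.85 + 2(35.45) = 126.75 g/mol.
n(FeCl3) = 240.19 / 162.20 = 1.48083 mol.
Reaction (1): FeCl3→NaCl ratio 1:3 ⇒ n(NaCl) = 4.44248 mol.
Reaction (2): NaCl→HCl ratio 2:2 ⇒ n(HCl) = 4.44248 mol.
Reaction (3): HCl→FeCl2 ratio 2:1 ⇒ n(FeCl2) = 2.22124 mol.
Mass of FeCl2 = 2.22124 × 126.75 = 281.542 g.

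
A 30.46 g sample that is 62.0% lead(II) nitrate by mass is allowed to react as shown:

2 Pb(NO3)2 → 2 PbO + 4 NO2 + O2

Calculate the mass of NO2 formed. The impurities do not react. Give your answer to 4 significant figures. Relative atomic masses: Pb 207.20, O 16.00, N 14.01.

Mass of pure Pb(NO3)2 = 30.46 g × 0.620 = 18.885 g.
M(Pb(NO3)2) = 207.20 + 2(14.01) + 6(16.00) = 331.22 g/mol.
M(NO2) = 14.01 + 2(16.00) = 46.01 g/mol.
n(Pb(NO3)2) = 18.885 g / 331.22 g/mol = 0.057017 mol.
From the equation the Pb(NO3)2:NO2 mole ratio is 2:4, so n(NO2) = 0.057017 × 4/2 = 0.11403 mol.
Mass of NO2 = 0.11403 mol × 46.01 g/mol = 5.2467 g.

5.247 g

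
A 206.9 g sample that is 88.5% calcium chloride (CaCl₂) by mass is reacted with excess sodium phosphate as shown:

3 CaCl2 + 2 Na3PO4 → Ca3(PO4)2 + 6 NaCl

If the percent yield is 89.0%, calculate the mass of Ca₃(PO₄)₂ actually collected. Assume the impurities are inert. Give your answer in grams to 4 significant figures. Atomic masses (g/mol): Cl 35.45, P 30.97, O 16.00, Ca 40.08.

Pure CaCl2 available = 206.9 g × 0.885 = 183.11 g.
M(CaCl2) = 40.08 + 2(35.45) = 110.98 g/mol.
M(Ca3(PO4)2) = 3(40.08) + 2(30.97) + 8(16.00) = 310.18 g/mol.
n(CaCl2) = 183.11 g / 110.98 g/mol = 1.6499 mol.
From the equation the CaCl2:Ca3(PO4)2 mole ratio is 3:1, so n(Ca3(PO4)2) = 1.6499 × 1/3 = 0.54997 mol.
Mass of Ca3(PO4)2 = 0.54997 mol × 310.18 g/mol = 170.59 g.
Actual mass collected = 170.59 g × 0.890 = 151.82 g.

151.8 g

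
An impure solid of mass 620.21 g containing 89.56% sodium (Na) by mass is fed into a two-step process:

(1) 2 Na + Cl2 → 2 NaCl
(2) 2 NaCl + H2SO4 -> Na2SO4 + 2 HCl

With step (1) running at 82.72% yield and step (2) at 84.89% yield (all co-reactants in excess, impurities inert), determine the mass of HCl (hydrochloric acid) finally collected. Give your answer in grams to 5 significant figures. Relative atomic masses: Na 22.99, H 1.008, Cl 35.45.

Pure Na = 620.21 × 0.8956 = 555.460 g.
M(Na) = 22.99 g/mol.
M(HCl) = 1.008 + 35.45 = 36.458 g/mol.
n(Na) = 555.460 / 22.99 = 24.1609 mol.
Step 1 (Na:NaCl = 2:2): theoretical n(NaCl) = 24.1609 mol; at 82.72% yield, n(NaCl) = 19.9859 mol.
Step 2 (NaCl:HCl = 2:2): theoretical n(HCl) = 19.9859 mol, so theoretical mass = 19.9859 × 36.458 = 728.647 g.
At 84.89% yield, actual mass of HCl = 728.647 × 0.8489 = 618.549 g.

618.55 g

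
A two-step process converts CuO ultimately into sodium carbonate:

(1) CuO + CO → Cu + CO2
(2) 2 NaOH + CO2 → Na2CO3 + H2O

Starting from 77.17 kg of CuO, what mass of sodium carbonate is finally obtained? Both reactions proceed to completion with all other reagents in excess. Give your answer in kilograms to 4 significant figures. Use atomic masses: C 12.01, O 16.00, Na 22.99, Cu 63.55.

102.8 kg

M(CuO) = 63.55 + 16.00 = 79.55 g/mol.
M(Na2CO3) = 2(22.99) + 12.01 + 3(16.00) = 105.99 g/mol.
77.17 kg = 77170 g.
n(CuO) = 77170 / 79.55 = 970.08 mol.
Step 1 gives a 1:1 ratio of CuO to CO2, so n(CO2) = 970.08 mol.
In step 2 the CO2:Na2CO3 ratio is 1:1, so n(Na2CO3) = 970.08 mol.
Mass of Na2CO3 = 970.08 × 105.99 = 102820 g = 102.8 kg.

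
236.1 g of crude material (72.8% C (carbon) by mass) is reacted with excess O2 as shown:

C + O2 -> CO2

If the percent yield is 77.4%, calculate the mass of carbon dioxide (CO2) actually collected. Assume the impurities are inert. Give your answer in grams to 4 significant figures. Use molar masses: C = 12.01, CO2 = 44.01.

487.5 g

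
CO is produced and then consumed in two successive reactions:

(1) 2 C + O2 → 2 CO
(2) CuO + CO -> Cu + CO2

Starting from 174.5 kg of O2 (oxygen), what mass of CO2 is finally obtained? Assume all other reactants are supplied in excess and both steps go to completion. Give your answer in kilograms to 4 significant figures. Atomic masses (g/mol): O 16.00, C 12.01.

480.0 kg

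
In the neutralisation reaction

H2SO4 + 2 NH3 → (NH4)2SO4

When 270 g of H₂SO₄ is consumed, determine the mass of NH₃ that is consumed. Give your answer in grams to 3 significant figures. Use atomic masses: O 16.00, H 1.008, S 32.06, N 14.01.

M(H2SO4) = 2(1.008) + 32.06 + 4(16.00) = 98.076 g/mol.
M(NH3) = 14.01 + 3(1.008) = 17.034 g/mol.
n(H2SO4) = 270.0 g / 98.076 g/mol = 2.753 mol.
From the equation the H2SO4:NH3 mole ratio is 1:2, so n(NH3) = 2.753 × 2/1 = 5.506 mol.
Mass of NH3 = 5.506 mol × 17.034 g/mol = 93.79 g.

93.8 g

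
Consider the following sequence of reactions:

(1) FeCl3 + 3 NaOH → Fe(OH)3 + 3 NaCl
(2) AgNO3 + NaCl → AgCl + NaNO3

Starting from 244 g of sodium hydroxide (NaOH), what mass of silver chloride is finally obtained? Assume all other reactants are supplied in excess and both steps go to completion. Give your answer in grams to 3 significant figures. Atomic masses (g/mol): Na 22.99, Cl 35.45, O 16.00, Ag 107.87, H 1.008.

M(NaOH) = 22.99 + 16.00 + 1.008 = 39.998 g/mol.
M(AgCl) = 107.87 + 35.45 = 143.32 g/mol.
n(NaOH) = 244.0 / 39.998 = 6.100 mol.
Step 1 gives a 3:3 ratio of NaOH to NaCl, so n(NaCl) = 6.100 mol.
In step 2 the NaCl:AgCl ratio is 1:1, so n(AgCl) = 6.100 mol.
Mass of AgCl = 6.100 × 143.32 = 874.3 g.

874 g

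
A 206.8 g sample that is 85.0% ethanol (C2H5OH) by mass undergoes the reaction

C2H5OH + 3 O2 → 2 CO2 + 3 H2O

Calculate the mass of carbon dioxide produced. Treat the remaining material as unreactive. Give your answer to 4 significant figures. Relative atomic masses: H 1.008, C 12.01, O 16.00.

Mass of pure C2H5OH = 206.8 g × 0.850 = 175.78 g.
M(C2H5OH) = 2(12.01) + 6(1.008) + 16.00 = 46.068 g/mol.
M(CO2) = 12.01 + 2(16.00) = 44.01 g/mol.
n(C2H5OH) = 175.78 g / 46.068 g/mol = 3.8157 mol.
From the equation the C2H5OH:CO2 mole ratio is 1:2, so n(CO2) = 3.8157 × 2/1 = 7.6313 mol.
Mass of CO2 = 7.6313 mol × 44.01 g/mol = 335.85 g.

335.9 g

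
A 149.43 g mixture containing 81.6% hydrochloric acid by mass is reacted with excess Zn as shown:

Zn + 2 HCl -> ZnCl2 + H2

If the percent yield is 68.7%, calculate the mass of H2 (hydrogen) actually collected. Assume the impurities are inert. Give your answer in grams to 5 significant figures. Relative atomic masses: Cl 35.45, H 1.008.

Pure HCl available = 149.43 g × 0.816 = 121.935 g.
M(HCl) = 1.008 + 35.45 = 36.458 g/mol.
M(H2) = 2(1.008) = 2.016 g/mol.
n(HCl) = 121.935 g / 36.458 g/mol = 3.34453 mol.
From the equation the HCl:H2 mole ratio is 2:1, so n(H2) = 3.34453 × 1/2 = 1.67227 mol.
Mass of H2 = 1.67227 mol × 2.016 g/mol = 3.37129 g.
Actual mass collected = 3.37129 g × 0.687 = 2.31607 g.

2.3161 g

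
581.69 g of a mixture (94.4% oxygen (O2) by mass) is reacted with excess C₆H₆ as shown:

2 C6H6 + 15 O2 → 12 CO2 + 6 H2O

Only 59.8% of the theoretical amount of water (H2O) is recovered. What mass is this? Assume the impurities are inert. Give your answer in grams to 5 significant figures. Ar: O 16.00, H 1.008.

Pure O2 available = 581.69 g × 0.944 = 549.115 g.
M(O2) = 2(16.00) = 32.00 g/mol.
M(H2O) = 2(1.008) + 16.00 = 18.016 g/mol.
n(O2) = 549.115 g / 32.00 g/mol = 17.1599 mol.
From the equation the O2:H2O mole ratio is 15:6, so n(H2O) = 17.1599 × 6/15 = 6.86394 mol.
Mass of H2O = 6.86394 mol × 18.016 g/mol = 123.661 g.
Actual mass collected = 123.661 g × 0.598 = 73.9491 g.

73.949 g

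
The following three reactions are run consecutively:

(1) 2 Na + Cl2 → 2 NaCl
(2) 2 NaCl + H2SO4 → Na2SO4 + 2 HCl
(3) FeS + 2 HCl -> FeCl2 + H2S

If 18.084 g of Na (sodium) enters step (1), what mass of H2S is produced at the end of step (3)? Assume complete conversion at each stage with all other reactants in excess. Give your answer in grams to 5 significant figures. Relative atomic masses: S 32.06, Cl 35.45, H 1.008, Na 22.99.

13.402 g

M(Na) = 22.99 g/mol.
M(H2S) = 2(1.008) + 32.06 = 34.076 g/mol.
n(Na) = 18.084 / 22.99 = 0.786603 mol.
Reaction (1): Na→NaCl ratio 2:2 ⇒ n(NaCl) = 0.786603 mol.
Reaction (2): NaCl→HCl ratio 2:2 ⇒ n(HCl) = 0.786603 mol.
Reaction (3): HCl→H2S ratio 2:1 ⇒ n(H2S) = 0.393301 mol.
Mass of H2S = 0.393301 × 34.076 = 13.4021 g.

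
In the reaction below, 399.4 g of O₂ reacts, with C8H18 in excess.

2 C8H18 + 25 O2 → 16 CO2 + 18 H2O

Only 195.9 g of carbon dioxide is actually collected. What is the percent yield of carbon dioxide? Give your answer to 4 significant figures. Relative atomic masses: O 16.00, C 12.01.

55.72 %

M(O2) = 2(16.00) = 32.00 g/mol.
M(CO2) = 12.01 + 2(16.00) = 44.01 g/mol.
n(O2) = 399.40 g / 32.00 g/mol = 12.481 mol.
From the equation the O2:CO2 mole ratio is 25:16, so n(CO2) = 12.481 × 16/25 = 7.9880 mol.
Mass of CO2 = 7.9880 mol × 44.01 g/mol = 351.55 g.
This is the theoretical yield. Percent yield = 195.9 g / 351.55 g × 100% = 55.724%.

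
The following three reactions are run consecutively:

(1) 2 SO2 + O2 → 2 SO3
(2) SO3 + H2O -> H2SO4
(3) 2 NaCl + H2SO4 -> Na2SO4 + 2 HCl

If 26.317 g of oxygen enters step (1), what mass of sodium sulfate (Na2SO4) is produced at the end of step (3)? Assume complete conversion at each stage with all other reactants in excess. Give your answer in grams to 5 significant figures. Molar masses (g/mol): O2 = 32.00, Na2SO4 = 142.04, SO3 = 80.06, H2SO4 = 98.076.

233.63 g

n(O2) = 26.317 / 32.00 = 0.822406 mol.
Reaction (1): O2→SO3 ratio 1:2 ⇒ n(SO3) = 1.64481 mol.
Reaction (2): SO3→H2SO4 ratio 1:1 ⇒ n(H2SO4) = 1.64481 mol.
Reaction (3): H2SO4→Na2SO4 ratio 1:1 ⇒ n(Na2SO4) = 1.64481 mol.
Mass of Na2SO4 = 1.64481 × 142.04 = 233.629 g.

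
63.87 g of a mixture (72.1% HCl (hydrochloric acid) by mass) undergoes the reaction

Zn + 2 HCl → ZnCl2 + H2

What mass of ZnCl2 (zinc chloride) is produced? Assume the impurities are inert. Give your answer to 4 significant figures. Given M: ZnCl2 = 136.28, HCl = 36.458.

86.07 g

Mass of pure HCl = 63.87 g × 0.721 = 46.050 g.
n(HCl) = 46.050 g / 36.458 g/mol = 1.2631 mol.
From the equation the HCl:ZnCl2 mole ratio is 2:1, so n(ZnCl2) = 1.2631 × 1/2 = 0.63155 mol.
Mass of ZnCl2 = 0.63155 mol × 136.28 g/mol = 86.068 g.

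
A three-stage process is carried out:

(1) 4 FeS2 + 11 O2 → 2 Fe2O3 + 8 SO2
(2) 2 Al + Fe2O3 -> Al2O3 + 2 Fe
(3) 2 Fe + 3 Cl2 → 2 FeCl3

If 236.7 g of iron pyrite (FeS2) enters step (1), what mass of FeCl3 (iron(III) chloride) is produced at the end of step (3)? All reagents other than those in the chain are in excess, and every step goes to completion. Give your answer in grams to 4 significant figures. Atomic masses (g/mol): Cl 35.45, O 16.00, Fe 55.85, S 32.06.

320.0 g

M(FeS2) = 55.85 + 2(32.06) = 119.97 g/mol.
M(FeCl3) = 55.85 + 3(35.45) = 162.20 g/mol.
n(FeS2) = 236.7 / 119.97 = 1.9730 mol.
Reaction (1): FeS2→Fe2O3 ratio 4:2 ⇒ n(Fe2O3) = 0.98650 mol.
Reaction (2): Fe2O3→Fe ratio 1:2 ⇒ n(Fe) = 1.9730 mol.
Reaction (3): Fe→FeCl3 ratio 2:2 ⇒ n(FeCl3) = 1.9730 mol.
Mass of FeCl3 = 1.9730 × 162.20 = 320.02 g.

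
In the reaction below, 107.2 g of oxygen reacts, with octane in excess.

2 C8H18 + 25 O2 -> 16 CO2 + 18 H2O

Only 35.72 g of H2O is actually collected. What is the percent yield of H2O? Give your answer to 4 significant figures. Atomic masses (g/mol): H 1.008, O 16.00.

82.20 %

M(O2) = 2(16.00) = 32.00 g/mol.
M(H2O) = 2(1.008) + 16.00 = 18.016 g/mol.
n(O2) = 107.20 g / 32.00 g/mol = 3.3500 mol.
From the equation the O2:H2O mole ratio is 25:18, so n(H2O) = 3.3500 × 18/25 = 2.4120 mol.
Mass of H2O = 2.4120 mol × 18.016 g/mol = 43.455 g.
This is the theoretical yield. Percent yield = 35.72 g / 43.455 g × 100% = 82.201%.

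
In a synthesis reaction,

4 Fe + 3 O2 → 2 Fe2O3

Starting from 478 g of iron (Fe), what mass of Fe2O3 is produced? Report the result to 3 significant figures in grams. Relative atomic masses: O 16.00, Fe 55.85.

683 g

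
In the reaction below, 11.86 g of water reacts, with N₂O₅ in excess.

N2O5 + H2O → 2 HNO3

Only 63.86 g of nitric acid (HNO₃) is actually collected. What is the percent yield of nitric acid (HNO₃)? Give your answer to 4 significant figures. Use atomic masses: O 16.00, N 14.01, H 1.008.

M(H2O) = 2(1.008) + 16.00 = 18.016 g/mol.
M(HNO3) = 1.008 + 14.01 + 3(16.00) = 63.018 g/mol.
n(H2O) = 11.860 g / 18.016 g/mol = 0.65830 mol.
From the equation the H2O:HNO3 mole ratio is 1:2, so n(HNO3) = 0.65830 × 2/1 = 1.3166 mol.
Mass of HNO3 = 1.3166 mol × 63.018 g/mol = 82.970 g.
This is the theoretical yield. Percent yield = 63.86 g / 82.970 g × 100% = 76.968%.

76.97 %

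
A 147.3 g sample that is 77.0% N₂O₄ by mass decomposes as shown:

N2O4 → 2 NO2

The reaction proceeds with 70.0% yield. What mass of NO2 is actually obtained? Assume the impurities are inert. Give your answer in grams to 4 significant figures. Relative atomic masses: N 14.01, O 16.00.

Pure N2O4 available = 147.3 g × 0.770 = 113.42 g.
M(N2O4) = 2(14.01) + 4(16.00) = 92.02 g/mol.
M(NO2) = 14.01 + 2(16.00) = 46.01 g/mol.
n(N2O4) = 113.42 g / 92.02 g/mol = 1.2326 mol.
From the equation the N2O4:NO2 mole ratio is 1:2, so n(NO2) = 1.2326 × 2/1 = 2.4651 mol.
Mass of NO2 = 2.4651 mol × 46.01 g/mol = 113.42 g.
Actual mass collected = 113.42 g × 0.700 = 79.395 g.

79.39 g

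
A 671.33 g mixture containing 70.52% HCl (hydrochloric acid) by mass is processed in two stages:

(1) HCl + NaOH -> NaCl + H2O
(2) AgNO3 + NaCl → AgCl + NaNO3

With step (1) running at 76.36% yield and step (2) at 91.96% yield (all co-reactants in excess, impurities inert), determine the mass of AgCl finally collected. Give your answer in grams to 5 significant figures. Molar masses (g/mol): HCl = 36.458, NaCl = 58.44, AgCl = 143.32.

1306.9 g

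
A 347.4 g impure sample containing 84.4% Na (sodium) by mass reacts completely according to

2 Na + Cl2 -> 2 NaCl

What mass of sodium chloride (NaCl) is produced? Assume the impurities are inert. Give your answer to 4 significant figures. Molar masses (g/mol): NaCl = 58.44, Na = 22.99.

Mass of pure Na = 347.4 g × 0.844 = 293.21 g.
n(Na) = 293.21 g / 22.99 g/mol = 12.754 mol.
From the equation the Na:NaCl mole ratio is 2:2, so n(NaCl) = 12.754 × 2/2 = 12.754 mol.
Mass of NaCl = 12.754 mol × 58.44 g/mol = 745.32 g.

745.3 g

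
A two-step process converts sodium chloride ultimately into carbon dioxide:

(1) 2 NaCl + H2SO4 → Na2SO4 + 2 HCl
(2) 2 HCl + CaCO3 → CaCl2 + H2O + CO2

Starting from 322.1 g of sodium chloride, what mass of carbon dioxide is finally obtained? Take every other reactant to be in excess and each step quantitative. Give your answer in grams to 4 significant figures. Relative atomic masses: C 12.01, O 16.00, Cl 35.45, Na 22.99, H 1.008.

121.3 g

M(NaCl) = 22.99 + 35.45 = 58.44 g/mol.
M(CO2) = 12.01 + 2(16.00) = 44.01 g/mol.
n(NaCl) = 322.10 / 58.44 = 5.5116 mol.
Step 1 gives a 2:2 ratio of NaCl to HCl, so n(HCl) = 5.5116 mol.
In step 2 the HCl:CO2 ratio is 2:1, so n(CO2) = 2.7558 mol.
Mass of CO2 = 2.7558 × 44.01 = 121.28 g.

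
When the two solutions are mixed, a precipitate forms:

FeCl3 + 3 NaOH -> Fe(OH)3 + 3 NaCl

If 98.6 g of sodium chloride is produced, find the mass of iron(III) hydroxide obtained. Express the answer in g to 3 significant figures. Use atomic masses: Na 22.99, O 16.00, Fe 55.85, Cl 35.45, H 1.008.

60.1 g

M(NaCl) = 22.99 + 35.45 = 58.44 g/mol.
M(Fe(OH)3) = 55.85 + 3(16.00) + 3(1.008) = 106.874 g/mol.
n(NaCl) = 98.60 g / 58.44 g/mol = 1.687 mol.
From the equation the NaCl:Fe(OH)3 mole ratio is 3:1, so n(Fe(OH)3) = 1.687 × 1/3 = 0.5624 mol.
Mass of Fe(OH)3 = 0.5624 mol × 106.874 g/mol = 60.11 g.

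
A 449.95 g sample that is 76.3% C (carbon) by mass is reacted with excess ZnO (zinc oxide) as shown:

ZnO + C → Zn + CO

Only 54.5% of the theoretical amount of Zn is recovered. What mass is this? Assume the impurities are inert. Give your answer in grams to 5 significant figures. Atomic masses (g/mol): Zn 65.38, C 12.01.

1018.6 g

Pure C available = 449.95 g × 0.763 = 343.312 g.
M(C) = 12.01 g/mol.
M(Zn) = 65.38 g/mol.
n(C) = 343.312 g / 12.01 g/mol = 28.5855 mol.
From the equation the C:Zn mole ratio is 1:1, so n(Zn) = 28.5855 × 1/1 = 28.5855 mol.
Mass of Zn = 28.5855 mol × 65.38 g/mol = 1868.92 g.
Actual mass collected = 1868.92 g × 0.545 = 1018.56 g.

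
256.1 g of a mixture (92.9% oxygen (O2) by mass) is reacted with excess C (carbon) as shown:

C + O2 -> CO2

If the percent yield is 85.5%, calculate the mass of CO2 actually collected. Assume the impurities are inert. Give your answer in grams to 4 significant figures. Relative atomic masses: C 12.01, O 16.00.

279.8 g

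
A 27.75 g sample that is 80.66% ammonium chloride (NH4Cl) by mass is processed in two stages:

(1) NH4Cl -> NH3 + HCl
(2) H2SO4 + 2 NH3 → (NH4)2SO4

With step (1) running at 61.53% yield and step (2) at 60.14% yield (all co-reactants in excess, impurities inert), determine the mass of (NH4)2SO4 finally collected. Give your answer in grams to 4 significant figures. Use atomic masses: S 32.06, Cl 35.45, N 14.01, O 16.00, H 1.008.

10.23 g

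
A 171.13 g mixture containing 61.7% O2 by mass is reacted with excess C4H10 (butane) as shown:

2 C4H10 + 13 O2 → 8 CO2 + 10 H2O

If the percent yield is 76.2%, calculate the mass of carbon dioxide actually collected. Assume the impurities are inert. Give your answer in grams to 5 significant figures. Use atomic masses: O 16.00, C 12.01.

68.095 g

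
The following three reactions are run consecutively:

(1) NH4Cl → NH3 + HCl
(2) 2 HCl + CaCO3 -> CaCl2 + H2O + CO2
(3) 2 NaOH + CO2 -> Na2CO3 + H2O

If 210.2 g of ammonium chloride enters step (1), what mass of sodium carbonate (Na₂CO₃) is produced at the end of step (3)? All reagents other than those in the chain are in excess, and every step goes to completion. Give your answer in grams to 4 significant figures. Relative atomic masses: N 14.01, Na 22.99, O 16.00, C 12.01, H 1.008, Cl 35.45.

M(NH4Cl) = 14.01 + 4(1.008) + 35.45 = 53.492 g/mol.
M(Na2CO3) = 2(22.99) + 12.01 + 3(16.00) = 105.99 g/mol.
n(NH4Cl) = 210.2 / 53.492 = 3.9296 mol.
Reaction (1): NH4Cl→HCl ratio 1:1 ⇒ n(HCl) = 3.9296 mol.
Reaction (2): HCl→CO2 ratio 2:1 ⇒ n(CO2) = 1.9648 mol.
Reaction (3): CO2→Na2CO3 ratio 1:1 ⇒ n(Na2CO3) = 1.9648 mol.
Mass of Na2CO3 = 1.9648 × 105.99 = 208.25 g.

208.2 g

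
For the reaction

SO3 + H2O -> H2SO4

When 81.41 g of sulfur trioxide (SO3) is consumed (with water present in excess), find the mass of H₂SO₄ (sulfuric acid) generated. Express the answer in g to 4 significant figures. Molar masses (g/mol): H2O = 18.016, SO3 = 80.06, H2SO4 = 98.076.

n(SO3) = 81.410 g / 80.06 g/mol = 1.0169 mol.
From the equation the SO3:H2SO4 mole ratio is 1:1, so n(H2SO4) = 1.0169 × 1/1 = 1.0169 mol.
Mass of H2SO4 = 1.0169 mol × 98.076 g/mol = 99.730 g.

99.73 g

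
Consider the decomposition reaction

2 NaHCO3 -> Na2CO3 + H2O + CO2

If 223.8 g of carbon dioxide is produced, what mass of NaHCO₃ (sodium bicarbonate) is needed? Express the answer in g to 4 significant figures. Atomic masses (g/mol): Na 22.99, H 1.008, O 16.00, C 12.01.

M(CO2) = 12.01 + 2(16.00) = 44.01 g/mol.
M(NaHCO3) = 22.99 + 1.008 + 12.01 + 3(16.00) = 84.008 g/mol.
n(CO2) = 223.80 g / 44.01 g/mol = 5.0852 mol.
From the equation the CO2:NaHCO3 mole ratio is 1:2, so n(NaHCO3) = 5.0852 × 2/1 = 10.170 mol.
Mass of NaHCO3 = 10.170 mol × 84.008 g/mol = 854.40 g.

854.4 g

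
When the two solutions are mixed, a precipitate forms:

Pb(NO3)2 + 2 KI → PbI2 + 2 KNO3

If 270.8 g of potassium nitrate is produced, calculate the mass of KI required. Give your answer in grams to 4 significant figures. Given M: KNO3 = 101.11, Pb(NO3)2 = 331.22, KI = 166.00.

n(KNO3) = 270.80 g / 101.11 g/mol = 2.6783 mol.
From the equation the KNO3:KI mole ratio is 2:2, so n(KI) = 2.6783 × 2/2 = 2.6783 mol.
Mass of KI = 2.6783 mol × 166.00 g/mol = 444.59 g.

444.6 g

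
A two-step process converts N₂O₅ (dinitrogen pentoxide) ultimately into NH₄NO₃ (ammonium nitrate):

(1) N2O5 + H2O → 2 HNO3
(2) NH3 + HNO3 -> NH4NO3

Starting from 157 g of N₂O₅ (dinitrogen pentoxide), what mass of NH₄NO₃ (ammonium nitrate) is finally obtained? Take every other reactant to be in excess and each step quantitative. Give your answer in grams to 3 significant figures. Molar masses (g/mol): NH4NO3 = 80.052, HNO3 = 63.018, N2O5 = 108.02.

233 g

n(N2O5) = 157.0 / 108.02 = 1.453 mol.
Step 1 gives a 1:2 ratio of N2O5 to HNO3, so n(HNO3) = 2.907 mol.
In step 2 the HNO3:NH4NO3 ratio is 1:1, so n(NH4NO3) = 2.907 mol.
Mass of NH4NO3 = 2.907 × 80.052 = 232.7 g.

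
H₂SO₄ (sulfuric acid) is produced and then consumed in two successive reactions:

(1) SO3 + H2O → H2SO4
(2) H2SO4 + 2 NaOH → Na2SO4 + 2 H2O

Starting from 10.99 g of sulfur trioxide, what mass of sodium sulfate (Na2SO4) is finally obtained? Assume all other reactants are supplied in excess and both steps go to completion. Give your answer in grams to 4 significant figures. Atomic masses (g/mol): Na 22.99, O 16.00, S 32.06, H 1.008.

M(SO3) = 32.06 + 3(16.00) = 80.06 g/mol.
M(Na2SO4) = 2(22.99) + 32.06 + 4(16.00) = 142.04 g/mol.
n(SO3) = 10.990 / 80.06 = 0.13727 mol.
Step 1 gives a 1:1 ratio of SO3 to H2SO4, so n(H2SO4) = 0.13727 mol.
In step 2 the H2SO4:Na2SO4 ratio is 1:1, so n(Na2SO4) = 0.13727 mol.
Mass of Na2SO4 = 0.13727 × 142.04 = 19.498 g.

19.50 g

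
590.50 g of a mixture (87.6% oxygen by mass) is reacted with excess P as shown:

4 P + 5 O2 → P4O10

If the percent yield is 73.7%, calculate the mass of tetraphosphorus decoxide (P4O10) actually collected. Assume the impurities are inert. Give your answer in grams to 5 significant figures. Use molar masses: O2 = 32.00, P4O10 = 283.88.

676.40 g

Pure O2 available = 590.50 g × 0.876 = 517.278 g.
n(O2) = 517.278 g / 32.00 g/mol = 16.1649 mol.
From the equation the O2:P4O10 mole ratio is 5:1, so n(P4O10) = 16.1649 × 1/5 = 3.23299 mol.
Mass of P4O10 = 3.23299 mol × 283.88 g/mol = 917.780 g.
Actual mass collected = 917.780 g × 0.737 = 676.404 g.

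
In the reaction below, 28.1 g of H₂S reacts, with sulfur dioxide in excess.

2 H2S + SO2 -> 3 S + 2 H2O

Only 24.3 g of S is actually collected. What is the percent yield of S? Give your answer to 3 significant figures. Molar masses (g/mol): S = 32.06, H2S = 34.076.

n(H2S) = 28.10 g / 34.076 g/mol = 0.8246 mol.
From the equation the H2S:S mole ratio is 2:3, so n(S) = 0.8246 × 3/2 = 1.237 mol.
Mass of S = 1.237 mol × 32.06 g/mol = 39.66 g.
This is the theoretical yield. Percent yield = 24.3 g / 39.66 g × 100% = 61.28%.

61.3 %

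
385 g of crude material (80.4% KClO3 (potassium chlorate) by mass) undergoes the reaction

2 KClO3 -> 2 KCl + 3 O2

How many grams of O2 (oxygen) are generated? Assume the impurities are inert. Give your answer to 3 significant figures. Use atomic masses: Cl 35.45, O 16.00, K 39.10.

121 g

Mass of pure KClO3 = 385 g × 0.804 = 309.5 g.
M(KClO3) = 39.10 + 35.45 + 3(16.00) = 122.55 g/mol.
M(O2) = 2(16.00) = 32.00 g/mol.
n(KClO3) = 309.5 g / 122.55 g/mol = 2.526 mol.
From the equation the KClO3:O2 mole ratio is 2:3, so n(O2) = 2.526 × 3/2 = 3.789 mol.
Mass of O2 = 3.789 mol × 32.00 g/mol = 121.2 g.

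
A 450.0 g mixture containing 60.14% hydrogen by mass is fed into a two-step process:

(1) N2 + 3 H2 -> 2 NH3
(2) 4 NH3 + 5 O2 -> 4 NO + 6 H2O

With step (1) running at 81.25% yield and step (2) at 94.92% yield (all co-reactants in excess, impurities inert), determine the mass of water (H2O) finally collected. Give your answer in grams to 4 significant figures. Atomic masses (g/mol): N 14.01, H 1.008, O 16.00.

Pure H2 = 450.0 × 0.6014 = 270.63 g.
M(H2) = 2(1.008) = 2.016 g/mol.
M(H2O) = 2(1.008) + 16.00 = 18.016 g/mol.
n(H2) = 270.63 / 2.016 = 134.24 mol.
Step 1 (H2:NH3 = 3:2): theoretical n(NH3) = 89.494 mol; at 81.25% yield, n(NH3) = 72.714 mol.
Step 2 (NH3:H2O = 4:6): theoretical n(H2O) = 109.07 mol, so theoretical mass = 109.07 × 18.016 = 1965.0 g.
At 94.92% yield, actual mass of H2O = 1965.0 × 0.9492 = 1865.2 g.

1865 g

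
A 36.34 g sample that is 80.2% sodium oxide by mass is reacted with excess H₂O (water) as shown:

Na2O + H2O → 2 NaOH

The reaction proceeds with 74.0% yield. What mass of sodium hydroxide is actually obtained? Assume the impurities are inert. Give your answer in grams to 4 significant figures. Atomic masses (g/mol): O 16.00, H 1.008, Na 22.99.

27.84 g

Pure Na2O available = 36.34 g × 0.802 = 29.145 g.
M(Na2O) = 2(22.99) + 16.00 = 61.98 g/mol.
M(NaOH) = 22.99 + 16.00 + 1.008 = 39.998 g/mol.
n(Na2O) = 29.145 g / 61.98 g/mol = 0.47023 mol.
From the equation the Na2O:NaOH mole ratio is 1:2, so n(NaOH) = 0.47023 × 2/1 = 0.94045 mol.
Mass of NaOH = 0.94045 mol × 39.998 g/mol = 37.616 g.
Actual mass collected = 37.616 g × 0.740 = 27.836 g.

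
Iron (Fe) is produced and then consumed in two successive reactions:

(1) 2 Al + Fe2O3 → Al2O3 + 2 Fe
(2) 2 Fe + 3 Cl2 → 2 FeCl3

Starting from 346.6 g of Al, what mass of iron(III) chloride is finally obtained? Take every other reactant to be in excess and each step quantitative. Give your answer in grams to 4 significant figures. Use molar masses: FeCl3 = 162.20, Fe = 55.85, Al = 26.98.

2084 g

n(Al) = 346.60 / 26.98 = 12.847 mol.
Step 1 gives a 2:2 ratio of Al to Fe, so n(Fe) = 12.847 mol.
In step 2 the Fe:FeCl3 ratio is 2:2, so n(FeCl3) = 12.847 mol.
Mass of FeCl3 = 12.847 × 162.20 = 2083.7 g.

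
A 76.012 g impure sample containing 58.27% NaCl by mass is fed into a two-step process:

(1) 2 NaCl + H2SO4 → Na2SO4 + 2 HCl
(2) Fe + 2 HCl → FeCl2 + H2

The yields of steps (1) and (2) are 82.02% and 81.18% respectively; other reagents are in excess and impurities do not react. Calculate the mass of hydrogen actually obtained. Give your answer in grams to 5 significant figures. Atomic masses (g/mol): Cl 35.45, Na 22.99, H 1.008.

Pure NaCl = 76.012 × 0.5827 = 44.2922 g.
M(NaCl) = 22.99 + 35.45 = 58.44 g/mol.
M(H2) = 2(1.008) = 2.016 g/mol.
n(NaCl) = 44.2922 / 58.44 = 0.757909 mol.
Step 1 (NaCl:HCl = 2:2): theoretical n(HCl) = 0.757909 mol; at 82.02% yield, n(HCl) = 0.621637 mol.
Step 2 (HCl:H2 = 2:1): theoretical n(H2) = 0.310818 mol, so theoretical mass = 0.310818 × 2.016 = 0.626610 g.
At 81.18% yield, actual mass of H2 = 0.626610 × 0.8118 = 0.508682 g.

0.50868 g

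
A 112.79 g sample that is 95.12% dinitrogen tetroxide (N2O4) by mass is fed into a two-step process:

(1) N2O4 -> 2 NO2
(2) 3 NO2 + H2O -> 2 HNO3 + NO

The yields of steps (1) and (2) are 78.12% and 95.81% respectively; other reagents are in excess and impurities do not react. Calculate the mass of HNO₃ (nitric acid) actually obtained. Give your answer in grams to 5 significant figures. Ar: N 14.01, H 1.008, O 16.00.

73.322 g

Pure N2O4 = 112.79 × 0.9512 = 107.286 g.
M(N2O4) = 2(14.01) + 4(16.00) = 92.02 g/mol.
M(HNO3) = 1.008 + 14.01 + 3(16.00) = 63.018 g/mol.
n(N2O4) = 107.286 / 92.02 = 1.16590 mol.
Step 1 (N2O4:NO2 = 1:2): theoretical n(NO2) = 2.33179 mol; at 78.12% yield, n(NO2) = 1.82160 mol.
Step 2 (NO2:HNO3 = 3:2): theoretical n(HNO3) = 1.21440 mol, so theoretical mass = 1.21440 × 63.018 = 76.5290 g.
At 95.81% yield, actual mass of HNO3 = 76.5290 × 0.9581 = 73.3224 g.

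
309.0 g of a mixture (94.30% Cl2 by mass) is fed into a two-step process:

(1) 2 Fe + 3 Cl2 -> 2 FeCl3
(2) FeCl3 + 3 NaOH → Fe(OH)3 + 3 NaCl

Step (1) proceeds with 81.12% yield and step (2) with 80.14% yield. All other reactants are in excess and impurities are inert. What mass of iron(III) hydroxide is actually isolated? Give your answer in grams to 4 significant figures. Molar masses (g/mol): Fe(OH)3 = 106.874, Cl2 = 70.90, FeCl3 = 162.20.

190.4 g

Pure Cl2 = 309.0 × 0.9430 = 291.39 g.
n(Cl2) = 291.39 / 70.90 = 4.1098 mol.
Step 1 (Cl2:FeCl3 = 3:2): theoretical n(FeCl3) = 2.7399 mol; at 81.12% yield, n(FeCl3) = 2.2226 mol.
Step 2 (FeCl3:Fe(OH)3 = 1:1): theoretical n(Fe(OH)3) = 2.2226 mol, so theoretical mass = 2.2226 × 106.874 = 237.54 g.
At 80.14% yield, actual mass of Fe(OH)3 = 237.54 × 0.8014 = 190.36 g.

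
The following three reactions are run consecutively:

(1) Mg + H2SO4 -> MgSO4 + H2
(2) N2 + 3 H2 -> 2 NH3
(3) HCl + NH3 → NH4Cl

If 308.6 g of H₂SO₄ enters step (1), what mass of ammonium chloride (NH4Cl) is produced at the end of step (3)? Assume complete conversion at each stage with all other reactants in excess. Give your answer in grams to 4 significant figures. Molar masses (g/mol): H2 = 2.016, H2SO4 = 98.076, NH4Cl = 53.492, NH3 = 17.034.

n(H2SO4) = 308.6 / 98.076 = 3.1465 mol.
Reaction (1): H2SO4→H2 ratio 1:1 ⇒ n(H2) = 3.1465 mol.
Reaction (2): H2→NH3 ratio 3:2 ⇒ n(NH3) = 2.0977 mol.
Reaction (3): NH3→NH4Cl ratio 1:1 ⇒ n(NH4Cl) = 2.0977 mol.
Mass of NH4Cl = 2.0977 × 53.492 = 112.21 g.

112.2 g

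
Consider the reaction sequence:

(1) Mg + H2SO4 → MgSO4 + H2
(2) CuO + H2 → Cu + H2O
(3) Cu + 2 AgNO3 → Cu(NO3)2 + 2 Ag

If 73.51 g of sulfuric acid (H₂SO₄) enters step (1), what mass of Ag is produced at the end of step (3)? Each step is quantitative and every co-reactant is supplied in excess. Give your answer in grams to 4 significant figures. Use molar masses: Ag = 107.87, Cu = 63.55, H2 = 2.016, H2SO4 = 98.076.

161.7 g

n(H2SO4) = 73.51 / 98.076 = 0.74952 mol.
Reaction (1): H2SO4→H2 ratio 1:1 ⇒ n(H2) = 0.74952 mol.
Reaction (2): H2→Cu ratio 1:1 ⇒ n(Cu) = 0.74952 mol.
Reaction (3): Cu→Ag ratio 1:2 ⇒ n(Ag) = 1.4990 mol.
Mass of Ag = 1.4990 × 107.87 = 161.70 g.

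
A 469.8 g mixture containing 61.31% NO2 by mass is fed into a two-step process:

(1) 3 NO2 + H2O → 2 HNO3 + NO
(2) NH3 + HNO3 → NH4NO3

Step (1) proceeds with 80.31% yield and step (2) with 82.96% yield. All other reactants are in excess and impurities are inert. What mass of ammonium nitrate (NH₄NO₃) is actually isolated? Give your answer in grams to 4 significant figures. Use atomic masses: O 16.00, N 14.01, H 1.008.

222.6 g

Pure NO2 = 469.8 × 0.6131 = 288.03 g.
M(NO2) = 14.01 + 2(16.00) = 46.01 g/mol.
M(NH4NO3) = 2(14.01) + 4(1.008) + 3(16.00) = 80.052 g/mol.
n(NO2) = 288.03 / 46.01 = 6.2603 mol.
Step 1 (NO2:HNO3 = 3:2): theoretical n(HNO3) = 4.1735 mol; at 80.31% yield, n(HNO3) = 3.3517 mol.
Step 2 (HNO3:NH4NO3 = 1:1): theoretical n(NH4NO3) = 3.3517 mol, so theoretical mass = 3.3517 × 80.052 = 268.31 g.
At 82.96% yield, actual mass of NH4NO3 = 268.31 × 0.8296 = 222.59 g.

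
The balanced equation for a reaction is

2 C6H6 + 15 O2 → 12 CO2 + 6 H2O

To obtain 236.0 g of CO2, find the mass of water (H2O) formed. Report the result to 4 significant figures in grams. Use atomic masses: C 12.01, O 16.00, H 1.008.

48.30 g

M(CO2) = 12.01 + 2(16.00) = 44.01 g/mol.
M(H2O) = 2(1.008) + 16.00 = 18.016 g/mol.
n(CO2) = 236.00 g / 44.01 g/mol = 5.3624 mol.
From the equation the CO2:H2O mole ratio is 12:6, so n(H2O) = 5.3624 × 6/12 = 2.6812 mol.
Mass of H2O = 2.6812 mol × 18.016 g/mol = 48.305 g.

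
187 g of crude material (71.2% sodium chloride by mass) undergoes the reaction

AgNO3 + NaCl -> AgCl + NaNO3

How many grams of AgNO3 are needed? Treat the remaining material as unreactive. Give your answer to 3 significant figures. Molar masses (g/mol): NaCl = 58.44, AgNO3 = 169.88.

Mass of pure NaCl = 187 g × 0.712 = 133.1 g.
n(NaCl) = 133.1 g / 58.44 g/mol = 2.278 mol.
From the equation the NaCl:AgNO3 mole ratio is 1:1, so n(AgNO3) = 2.278 × 1/1 = 2.278 mol.
Mass of AgNO3 = 2.278 mol × 169.88 g/mol = 387.0 g.

387 g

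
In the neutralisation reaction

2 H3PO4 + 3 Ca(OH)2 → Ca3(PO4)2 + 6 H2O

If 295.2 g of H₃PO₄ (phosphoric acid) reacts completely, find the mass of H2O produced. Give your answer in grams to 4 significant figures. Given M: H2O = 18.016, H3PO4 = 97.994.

162.8 g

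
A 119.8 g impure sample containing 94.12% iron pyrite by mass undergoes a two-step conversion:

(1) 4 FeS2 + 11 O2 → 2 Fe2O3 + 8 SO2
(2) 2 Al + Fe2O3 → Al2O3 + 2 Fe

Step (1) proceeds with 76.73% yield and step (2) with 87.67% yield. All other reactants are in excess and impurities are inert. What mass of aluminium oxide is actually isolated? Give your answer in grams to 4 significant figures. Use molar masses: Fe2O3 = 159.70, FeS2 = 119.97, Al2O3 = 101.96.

Pure FeS2 = 119.8 × 0.9412 = 112.76 g.
n(FeS2) = 112.76 / 119.97 = 0.93987 mol.
Step 1 (FeS2:Fe2O3 = 4:2): theoretical n(Fe2O3) = 0.46993 mol; at 76.73% yield, n(Fe2O3) = 0.36058 mol.
Step 2 (Fe2O3:Al2O3 = 1:1): theoretical n(Al2O3) = 0.36058 mol, so theoretical mass = 0.36058 × 101.96 = 36.765 g.
At 87.67% yield, actual mass of Al2O3 = 36.765 × 0.8767 = 32.232 g.

32.23 g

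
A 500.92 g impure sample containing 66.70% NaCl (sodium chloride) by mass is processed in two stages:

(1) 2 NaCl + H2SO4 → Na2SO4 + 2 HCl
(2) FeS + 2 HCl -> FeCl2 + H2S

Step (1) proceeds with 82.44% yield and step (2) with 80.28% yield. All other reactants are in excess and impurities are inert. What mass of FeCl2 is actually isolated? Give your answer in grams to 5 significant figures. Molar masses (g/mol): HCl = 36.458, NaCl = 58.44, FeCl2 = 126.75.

Pure NaCl = 500.92 × 0.6670 = 334.114 g.
n(NaCl) = 334.114 / 58.44 = 5.71721 mol.
Step 1 (NaCl:HCl = 2:2): theoretical n(HCl) = 5.71721 mol; at 82.44% yield, n(HCl) = 4.71327 mol.
Step 2 (HCl:FeCl2 = 2:1): theoretical n(FeCl2) = 2.35663 mol, so theoretical mass = 2.35663 × 126.75 = 298.703 g.
At 80.28% yield, actual mass of FeCl2 = 298.703 × 0.8028 = 239.799 g.

239.80 g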